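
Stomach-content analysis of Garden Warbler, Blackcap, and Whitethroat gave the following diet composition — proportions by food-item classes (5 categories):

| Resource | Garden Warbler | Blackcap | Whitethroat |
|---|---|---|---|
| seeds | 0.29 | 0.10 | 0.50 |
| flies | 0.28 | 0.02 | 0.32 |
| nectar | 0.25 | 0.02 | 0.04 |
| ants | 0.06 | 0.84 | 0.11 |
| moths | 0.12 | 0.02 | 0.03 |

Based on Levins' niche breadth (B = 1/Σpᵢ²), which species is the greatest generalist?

Σp_Warbᵢ² = 0.29² + 0.28² + 0.25² + 0.06² + 0.12² = 0.0841 + 0.0784 + 0.0625 + 0.0036 + 0.0144 = 0.2430
B_Warb = 1 / 0.2430 = 4.1152
Σp_Blacᵢ² = 0.10² + 0.02² + 0.02² + 0.84² + 0.02² = 0.0100 + 0.0004 + 0.0004 + 0.7056 + 0.0004 = 0.7168
B_Blac = 1 / 0.7168 = 1.3951
Σp_Whitᵢ² = 0.50² + 0.32² + 0.04² + 0.11² + 0.03² = 0.2500 + 0.1024 + 0.0016 + 0.0121 + 0.0009 = 0.3670
B_Whit = 1 / 0.3670 = 2.7248
Highest B → broadest niche (most generalist): Garden Warbler (B = 4.12).

Garden Warbler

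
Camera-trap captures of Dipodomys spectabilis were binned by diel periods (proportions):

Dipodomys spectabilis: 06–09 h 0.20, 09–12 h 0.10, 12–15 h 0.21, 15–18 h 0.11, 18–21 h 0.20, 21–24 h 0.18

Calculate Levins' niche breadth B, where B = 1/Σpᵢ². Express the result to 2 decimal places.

Σpᵢ² = 0.20² + 0.10² + 0.21² + 0.11² + 0.20² + 0.18² = 0.0400 + 0.0100 + 0.0441 + 0.0121 + 0.0400 + 0.0324 = 0.1786
B = 1 / 0.1786 = 5.5991

5.60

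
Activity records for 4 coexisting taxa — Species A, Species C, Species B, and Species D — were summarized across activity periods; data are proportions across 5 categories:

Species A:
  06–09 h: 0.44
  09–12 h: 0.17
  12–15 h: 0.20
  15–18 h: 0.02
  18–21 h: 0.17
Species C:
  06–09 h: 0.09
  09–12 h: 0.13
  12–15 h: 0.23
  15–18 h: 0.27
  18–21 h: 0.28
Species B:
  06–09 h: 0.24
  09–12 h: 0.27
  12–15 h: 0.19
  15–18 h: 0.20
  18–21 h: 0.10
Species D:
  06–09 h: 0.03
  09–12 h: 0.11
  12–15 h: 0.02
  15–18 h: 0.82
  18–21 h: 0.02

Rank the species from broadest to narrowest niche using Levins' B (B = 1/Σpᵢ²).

Species B > Species C > Species A > Species D

Σp_Aᵢ² = 0.44² + 0.17² + 0.20² + 0.02² + 0.17² = 0.1936 + 0.0289 + 0.0400 + 0.0004 + 0.0289 = 0.2918
B_A = 1 / 0.2918 = 3.4270
Σp_Cᵢ² = 0.09² + 0.13² + 0.23² + 0.27² + 0.28² = 0.0081 + 0.0169 + 0.0529 + 0.0729 + 0.0784 = 0.2292
B_C = 1 / 0.2292 = 4.3630
Σp_Bᵢ² = 0.24² + 0.27² + 0.19² + 0.20² + 0.10² = 0.0576 + 0.0729 + 0.0361 + 0.0400 + 0.0100 = 0.2166
B_B = 1 / 0.2166 = 4.6168
Σp_Dᵢ² = 0.03² + 0.11² + 0.02² + 0.82² + 0.02² = 0.0009 + 0.0121 + 0.0004 + 0.6724 + 0.0004 = 0.6862
B_D = 1 / 0.6862 = 1.4573
Ranking by B (broadest → narrowest): Species B (4.62) > Species C (4.36) > Species A (3.43) > Species D (1.46)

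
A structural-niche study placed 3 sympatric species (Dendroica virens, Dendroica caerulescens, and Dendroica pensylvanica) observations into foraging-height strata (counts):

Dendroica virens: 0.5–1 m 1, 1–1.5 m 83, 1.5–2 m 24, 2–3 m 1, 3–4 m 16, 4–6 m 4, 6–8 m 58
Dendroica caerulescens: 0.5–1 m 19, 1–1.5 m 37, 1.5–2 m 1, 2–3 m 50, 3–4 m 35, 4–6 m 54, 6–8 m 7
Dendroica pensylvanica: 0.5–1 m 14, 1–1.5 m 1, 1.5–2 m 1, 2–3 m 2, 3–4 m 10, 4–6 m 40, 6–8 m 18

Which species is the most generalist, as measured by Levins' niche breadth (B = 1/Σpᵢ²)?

Dendroica caerulescens

Proportions for Dendroica virens (n=187): 1/187=0.0053, 83/187=0.4439, 24/187=0.1283, 1/187=0.0053, 16/187=0.0856, 4/187=0.0214, 58/187=0.3102
Proportions for Dendroica caerulescens (n=203): 19/203=0.0936, 37/203=0.1823, 1/203=0.0049, 50/203=0.2463, 35/203=0.1724, 54/203=0.2660, 7/203=0.0345
Proportions for Dendroica pensylvanica (n=86): 14/86=0.1628, 1/86=0.0116, 1/86=0.0116, 2/86=0.0233, 10/86=0.1163, 40/86=0.4651, 18/86=0.2093
Σp_vireᵢ² = 0.0053² + 0.4439² + 0.1283² + 0.0053² + 0.0856² + 0.0214² + 0.3102² = 0.000028 + 0.197047 + 0.016461 + 0.000028 + 0.007327 + 0.000458 + 0.096224 = 0.317573
B_vire = 1 / 0.317573 = 3.1489
Σp_caerᵢ² = 0.0936² + 0.1823² + 0.0049² + 0.2463² + 0.1724² + 0.2660² + 0.0345² = 0.008761 + 0.033233 + 0.000024 + 0.060664 + 0.029722 + 0.070756 + 0.001190 = 0.204350
B_caer = 1 / 0.204350 = 4.8936
Σp_pensᵢ² = 0.1628² + 0.0116² + 0.0116² + 0.0233² + 0.1163² + 0.4651² + 0.2093² = 0.026504 + 0.000135 + 0.000135 + 0.000543 + 0.013526 + 0.216318 + 0.043806 = 0.300967
B_pens = 1 / 0.300967 = 3.3226
Highest B → broadest niche (most generalist): Dendroica caerulescens (B = 4.89).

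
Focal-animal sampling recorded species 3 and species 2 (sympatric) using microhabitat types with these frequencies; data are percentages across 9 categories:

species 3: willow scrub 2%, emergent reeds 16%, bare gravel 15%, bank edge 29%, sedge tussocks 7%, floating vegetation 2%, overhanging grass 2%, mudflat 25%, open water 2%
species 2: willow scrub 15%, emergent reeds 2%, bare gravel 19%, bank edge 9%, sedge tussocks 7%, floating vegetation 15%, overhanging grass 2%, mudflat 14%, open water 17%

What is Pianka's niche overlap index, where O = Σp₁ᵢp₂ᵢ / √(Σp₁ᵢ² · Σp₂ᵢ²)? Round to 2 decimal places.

0.63

Convert percentages to proportions (divide by 100).
Σ p₁ᵢp₂ᵢ = 0.0030 + 0.0032 + 0.0285 + 0.0261 + 0.0049 + 0.0030 + 0.0004 + 0.0350 + 0.0034 = 0.1075
Σp_1ᵢ² = 0.02² + 0.16² + 0.15² + 0.29² + 0.07² + 0.02² + 0.02² + 0.25² + 0.02² = 0.0004 + 0.0256 + 0.0225 + 0.0841 + 0.0049 + 0.0004 + 0.0004 + 0.0625 + 0.0004 = 0.2012
Σp_2ᵢ² = 0.15² + 0.02² + 0.19² + 0.09² + 0.07² + 0.15² + 0.02² + 0.14² + 0.17² = 0.0225 + 0.0004 + 0.0361 + 0.0081 + 0.0049 + 0.0225 + 0.0004 + 0.0196 + 0.0289 = 0.1434
O = 0.1075 / √(0.2012 × 0.1434) = 0.1075 / 0.16986 = 0.6329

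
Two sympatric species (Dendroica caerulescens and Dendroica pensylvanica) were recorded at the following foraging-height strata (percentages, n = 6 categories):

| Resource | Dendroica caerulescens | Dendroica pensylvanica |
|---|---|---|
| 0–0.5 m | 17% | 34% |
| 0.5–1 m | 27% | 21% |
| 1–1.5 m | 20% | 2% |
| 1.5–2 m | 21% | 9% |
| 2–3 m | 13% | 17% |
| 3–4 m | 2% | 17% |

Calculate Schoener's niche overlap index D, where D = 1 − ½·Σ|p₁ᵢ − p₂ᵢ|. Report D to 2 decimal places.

0.64

Convert percentages to proportions (divide by 100).
Σ|p₁ᵢ − p₂ᵢ| = 0.17 + 0.06 + 0.18 + 0.12 + 0.04 + 0.15 = 0.72
D = 1 − ½ × 0.72 = 1 − 0.360 = 0.6400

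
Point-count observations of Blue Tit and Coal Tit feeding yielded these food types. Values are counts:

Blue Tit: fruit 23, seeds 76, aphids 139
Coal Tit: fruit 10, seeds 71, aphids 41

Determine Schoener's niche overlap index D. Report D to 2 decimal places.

Proportions for Blue Tit (n=238): 23/238=0.0966, 76/238=0.3193, 139/238=0.5840
Proportions for Coal Tit (n=122): 10/122=0.0820, 71/122=0.5820, 41/122=0.3361
Σ|p₁ᵢ − p₂ᵢ| = 0.0146 + 0.2627 + 0.2479 = 0.5252
D = 1 − ½ × 0.5252 = 1 − 0.26260 = 0.73740

0.74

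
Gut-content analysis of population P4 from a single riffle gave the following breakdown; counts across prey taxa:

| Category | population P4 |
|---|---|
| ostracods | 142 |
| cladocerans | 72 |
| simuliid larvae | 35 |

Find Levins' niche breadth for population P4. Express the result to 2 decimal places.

Proportions for population P4 (n=249): 142/249=0.5703, 72/249=0.2892, 35/249=0.1406
Σpᵢ² = 0.5703² + 0.2892² + 0.1406² = 0.325242 + 0.083637 + 0.019768 = 0.428647
B = 1 / 0.428647 = 2.3329

2.33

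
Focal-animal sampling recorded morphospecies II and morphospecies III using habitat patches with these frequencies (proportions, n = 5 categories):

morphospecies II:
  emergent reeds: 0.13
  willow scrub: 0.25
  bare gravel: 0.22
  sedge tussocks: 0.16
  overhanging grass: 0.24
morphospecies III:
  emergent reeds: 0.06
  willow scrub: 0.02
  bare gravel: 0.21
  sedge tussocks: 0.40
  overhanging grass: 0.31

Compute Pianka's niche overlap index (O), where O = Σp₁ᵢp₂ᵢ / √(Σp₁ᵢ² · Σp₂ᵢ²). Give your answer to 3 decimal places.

Σ p₁ᵢp₂ᵢ = 0.0078 + 0.0050 + 0.0462 + 0.0640 + 0.0744 = 0.1974
Σp_1ᵢ² = 0.13² + 0.25² + 0.22² + 0.16² + 0.24² = 0.0169 + 0.0625 + 0.0484 + 0.0256 + 0.0576 = 0.2110
Σp_2ᵢ² = 0.06² + 0.02² + 0.21² + 0.40² + 0.31² = 0.0036 + 0.0004 + 0.0441 + 0.1600 + 0.0961 = 0.3042
O = 0.1974 / √(0.2110 × 0.3042) = 0.1974 / 0.253350 = 0.77916

0.779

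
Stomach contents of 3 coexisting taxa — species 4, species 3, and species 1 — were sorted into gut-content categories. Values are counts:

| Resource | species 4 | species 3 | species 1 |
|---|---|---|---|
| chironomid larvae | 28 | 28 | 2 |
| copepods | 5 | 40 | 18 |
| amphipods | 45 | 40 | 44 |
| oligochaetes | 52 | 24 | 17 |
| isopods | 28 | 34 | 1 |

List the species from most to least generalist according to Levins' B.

species 3 > species 4 > species 1

Proportions for species 4 (n=158): 28/158=0.1772, 5/158=0.0316, 45/158=0.2848, 52/158=0.3291, 28/158=0.1772
Proportions for species 3 (n=166): 28/166=0.1687, 40/166=0.2410, 40/166=0.2410, 24/166=0.1446, 34/166=0.2048
Proportions for species 1 (n=82): 2/82=0.0244, 18/82=0.2195, 44/82=0.5366, 17/82=0.2073, 1/82=0.0122
Σp_4ᵢ² = 0.1772² + 0.0316² + 0.2848² + 0.3291² + 0.1772² = 0.031400 + 0.000999 + 0.081111 + 0.108307 + 0.031400 = 0.253217
B_4 = 1 / 0.253217 = 3.9492
Σp_3ᵢ² = 0.1687² + 0.2410² + 0.2410² + 0.1446² + 0.2048² = 0.028460 + 0.058081 + 0.058081 + 0.020909 + 0.041943 = 0.207474
B_3 = 1 / 0.207474 = 4.8199
Σp_1ᵢ² = 0.0244² + 0.2195² + 0.5366² + 0.2073² + 0.0122² = 0.000595 + 0.048180 + 0.287940 + 0.042973 + 0.000149 = 0.379837
B_1 = 1 / 0.379837 = 2.6327
Ranking by B (broadest → narrowest): species 3 (4.82) > species 4 (3.95) > species 1 (2.63)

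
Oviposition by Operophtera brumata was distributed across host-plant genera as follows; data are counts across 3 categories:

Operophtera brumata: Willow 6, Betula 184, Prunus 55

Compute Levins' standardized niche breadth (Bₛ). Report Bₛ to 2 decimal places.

0.31

Proportions for Operophtera brumata (n=245): 6/245=0.0245, 184/245=0.7510, 55/245=0.2245
Σpᵢ² = 0.0245² + 0.7510² + 0.2245² = 0.000600 + 0.564001 + 0.050400 = 0.615001
B = 1 / 0.615001 = 1.6260
Bₛ = (B − 1)/(n − 1) = (1.6260 − 1)/(3 − 1) = 0.6260/2 = 0.3130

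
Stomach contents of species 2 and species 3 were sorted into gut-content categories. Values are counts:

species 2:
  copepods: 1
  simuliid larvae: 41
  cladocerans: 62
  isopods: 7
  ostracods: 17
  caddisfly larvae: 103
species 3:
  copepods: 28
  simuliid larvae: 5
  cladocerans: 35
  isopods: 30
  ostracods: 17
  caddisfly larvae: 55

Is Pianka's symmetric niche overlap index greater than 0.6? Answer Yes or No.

Yes

Proportions for species 2 (n=231): 1/231=0.0043, 41/231=0.1775, 62/231=0.2684, 7/231=0.0303, 17/231=0.0736, 103/231=0.4459
Proportions for species 3 (n=170): 28/170=0.1647, 5/170=0.0294, 35/170=0.2059, 30/170=0.1765, 17/170=0.1000, 55/170=0.3235
Σ p₁ᵢp₂ᵢ = 0.000708 + 0.005219 + 0.055264 + 0.005348 + 0.007360 + 0.144249 = 0.218148
Σp_1ᵢ² = 0.0043² + 0.1775² + 0.2684² + 0.0303² + 0.0736² + 0.4459² = 0.000018 + 0.031506 + 0.072039 + 0.000918 + 0.005417 + 0.198827 = 0.308725
Σp_2ᵢ² = 0.1647² + 0.0294² + 0.2059² + 0.1765² + 0.1000² + 0.3235² = 0.027126 + 0.000864 + 0.042395 + 0.031152 + 0.010000 + 0.104652 = 0.216189
O = 0.218148 / √(0.308725 × 0.216189) = 0.218148 / 0.2583466 = 0.8444
O = 0.8444 > 0.6 → Yes.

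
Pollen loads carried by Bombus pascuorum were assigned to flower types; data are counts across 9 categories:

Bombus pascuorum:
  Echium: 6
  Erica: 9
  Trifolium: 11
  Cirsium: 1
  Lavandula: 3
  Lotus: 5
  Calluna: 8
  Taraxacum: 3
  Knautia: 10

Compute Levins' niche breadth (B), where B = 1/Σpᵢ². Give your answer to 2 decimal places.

Proportions for Bombus pascuorum (n=56): 6/56=0.1071, 9/56=0.1607, 11/56=0.1964, 1/56=0.0179, 3/56=0.0536, 5/56=0.0893, 8/56=0.1429, 3/56=0.0536, 10/56=0.1786
Σpᵢ² = 0.1071² + 0.1607² + 0.1964² + 0.0179² + 0.0536² + 0.0893² + 0.1429² + 0.0536² + 0.1786² = 0.011470 + 0.025824 + 0.038573 + 0.000320 + 0.002873 + 0.007974 + 0.020420 + 0.002873 + 0.031898 = 0.142225
B = 1 / 0.142225 = 7.0311

7.03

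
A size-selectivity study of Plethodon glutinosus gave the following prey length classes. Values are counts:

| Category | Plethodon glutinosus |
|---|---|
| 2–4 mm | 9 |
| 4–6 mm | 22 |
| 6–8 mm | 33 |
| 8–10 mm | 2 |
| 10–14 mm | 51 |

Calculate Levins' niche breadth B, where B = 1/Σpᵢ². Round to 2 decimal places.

3.21

Proportions for Plethodon glutinosus (n=117): 9/117=0.0769, 22/117=0.1880, 33/117=0.2821, 2/117=0.0171, 51/117=0.4359
Σpᵢ² = 0.0769² + 0.1880² + 0.2821² + 0.0171² + 0.4359² = 0.005914 + 0.035344 + 0.079580 + 0.000292 + 0.190009 = 0.311139
B = 1 / 0.311139 = 3.2140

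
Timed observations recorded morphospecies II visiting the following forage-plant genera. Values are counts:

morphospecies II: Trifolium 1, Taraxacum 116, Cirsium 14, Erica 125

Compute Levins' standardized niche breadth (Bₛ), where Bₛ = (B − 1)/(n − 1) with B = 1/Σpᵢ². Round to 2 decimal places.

Proportions for morphospecies II (n=256): 1/256=0.0039, 116/256=0.4531, 14/256=0.0547, 125/256=0.4883
Σpᵢ² = 0.0039² + 0.4531² + 0.0547² + 0.4883² = 0.000015 + 0.205300 + 0.002992 + 0.238437 = 0.446744
B = 1 / 0.446744 = 2.2384
Bₛ = (B − 1)/(n − 1) = (2.2384 − 1)/(4 − 1) = 1.2384/3 = 0.4128

0.41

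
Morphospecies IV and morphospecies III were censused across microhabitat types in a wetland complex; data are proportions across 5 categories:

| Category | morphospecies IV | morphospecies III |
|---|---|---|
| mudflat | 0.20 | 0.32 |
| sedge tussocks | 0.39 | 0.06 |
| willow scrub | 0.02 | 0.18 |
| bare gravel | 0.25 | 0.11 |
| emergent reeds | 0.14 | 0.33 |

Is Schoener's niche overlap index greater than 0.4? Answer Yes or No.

Yes

Σ|p₁ᵢ − p₂ᵢ| = 0.12 + 0.33 + 0.16 + 0.14 + 0.19 = 0.94
D = 1 − ½ × 0.94 = 1 − 0.470 = 0.5300
D = 0.5300 > 0.4 → Yes.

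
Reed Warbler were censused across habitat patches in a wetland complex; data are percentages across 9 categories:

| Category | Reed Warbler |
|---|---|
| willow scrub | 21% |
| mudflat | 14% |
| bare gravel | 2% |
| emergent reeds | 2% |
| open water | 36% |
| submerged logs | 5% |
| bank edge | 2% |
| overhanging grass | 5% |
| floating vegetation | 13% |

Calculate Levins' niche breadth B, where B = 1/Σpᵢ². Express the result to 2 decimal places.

Convert percentages to proportions (divide by 100).
Σpᵢ² = 0.21² + 0.14² + 0.02² + 0.02² + 0.36² + 0.05² + 0.02² + 0.05² + 0.13² = 0.0441 + 0.0196 + 0.0004 + 0.0004 + 0.1296 + 0.0025 + 0.0004 + 0.0025 + 0.0169 = 0.2164
B = 1 / 0.2164 = 4.6211

4.62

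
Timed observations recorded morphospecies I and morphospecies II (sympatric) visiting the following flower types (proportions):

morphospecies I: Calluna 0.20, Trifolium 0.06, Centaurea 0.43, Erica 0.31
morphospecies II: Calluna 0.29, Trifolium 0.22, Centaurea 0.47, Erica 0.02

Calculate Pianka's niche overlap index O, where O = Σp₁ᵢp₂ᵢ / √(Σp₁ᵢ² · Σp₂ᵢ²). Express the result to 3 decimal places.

Σ p₁ᵢp₂ᵢ = 0.0580 + 0.0132 + 0.2021 + 0.0062 = 0.2795
Σp_1ᵢ² = 0.20² + 0.06² + 0.43² + 0.31² = 0.0400 + 0.0036 + 0.1849 + 0.0961 = 0.3246
Σp_2ᵢ² = 0.29² + 0.22² + 0.47² + 0.02² = 0.0841 + 0.0484 + 0.2209 + 0.0004 = 0.3538
O = 0.2795 / √(0.3246 × 0.3538) = 0.2795 / 0.338886 = 0.82476

0.825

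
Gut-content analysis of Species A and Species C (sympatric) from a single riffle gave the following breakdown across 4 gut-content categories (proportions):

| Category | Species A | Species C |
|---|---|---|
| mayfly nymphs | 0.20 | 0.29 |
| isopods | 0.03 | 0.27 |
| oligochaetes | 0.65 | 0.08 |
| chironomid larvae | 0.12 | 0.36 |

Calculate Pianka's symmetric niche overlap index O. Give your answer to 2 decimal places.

Σ p₁ᵢp₂ᵢ = 0.0580 + 0.0081 + 0.0520 + 0.0432 = 0.1613
Σp_1ᵢ² = 0.20² + 0.03² + 0.65² + 0.12² = 0.0400 + 0.0009 + 0.4225 + 0.0144 = 0.4778
Σp_2ᵢ² = 0.29² + 0.27² + 0.08² + 0.36² = 0.0841 + 0.0729 + 0.0064 + 0.1296 = 0.2930
O = 0.1613 / √(0.4778 × 0.2930) = 0.1613 / 0.37416 = 0.4311

0.43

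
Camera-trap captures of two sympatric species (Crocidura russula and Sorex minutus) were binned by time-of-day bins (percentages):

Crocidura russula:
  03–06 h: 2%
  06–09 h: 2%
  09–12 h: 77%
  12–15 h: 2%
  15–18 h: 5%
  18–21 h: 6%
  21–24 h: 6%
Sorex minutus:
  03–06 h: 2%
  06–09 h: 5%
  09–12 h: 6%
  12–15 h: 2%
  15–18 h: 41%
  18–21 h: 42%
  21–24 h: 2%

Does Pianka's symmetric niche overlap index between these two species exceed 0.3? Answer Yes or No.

No

Convert percentages to proportions (divide by 100).
Σ p₁ᵢp₂ᵢ = 0.0004 + 0.0010 + 0.0462 + 0.0004 + 0.0205 + 0.0252 + 0.0012 = 0.0949
Σp_1ᵢ² = 0.02² + 0.02² + 0.77² + 0.02² + 0.05² + 0.06² + 0.06² = 0.0004 + 0.0004 + 0.5929 + 0.0004 + 0.0025 + 0.0036 + 0.0036 = 0.6038
Σp_2ᵢ² = 0.02² + 0.05² + 0.06² + 0.02² + 0.41² + 0.42² + 0.02² = 0.0004 + 0.0025 + 0.0036 + 0.0004 + 0.1681 + 0.1764 + 0.0004 = 0.3518
O = 0.0949 / √(0.6038 × 0.3518) = 0.0949 / 0.46089 = 0.2059
O = 0.2059 < 0.3 → No.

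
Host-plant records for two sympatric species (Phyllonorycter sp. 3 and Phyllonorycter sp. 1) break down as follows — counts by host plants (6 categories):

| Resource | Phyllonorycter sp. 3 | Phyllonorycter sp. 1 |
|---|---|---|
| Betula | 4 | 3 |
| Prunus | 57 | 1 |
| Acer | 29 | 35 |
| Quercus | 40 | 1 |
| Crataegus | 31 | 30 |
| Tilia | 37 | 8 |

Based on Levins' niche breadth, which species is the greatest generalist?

Phyllonorycter sp. 3

Proportions for Phyllonorycter sp. 3 (n=198): 4/198=0.0202, 57/198=0.2879, 29/198=0.1465, 40/198=0.2020, 31/198=0.1566, 37/198=0.1869
Proportions for Phyllonorycter sp. 1 (n=78): 3/78=0.0385, 1/78=0.0128, 35/78=0.4487, 1/78=0.0128, 30/78=0.3846, 8/78=0.1026
Σp_3ᵢ² = 0.0202² + 0.2879² + 0.1465² + 0.2020² + 0.1566² + 0.1869² = 0.000408 + 0.082886 + 0.021462 + 0.040804 + 0.024524 + 0.034932 = 0.205016
B_3 = 1 / 0.205016 = 4.8777
Σp_1ᵢ² = 0.0385² + 0.0128² + 0.4487² + 0.0128² + 0.3846² + 0.1026² = 0.001482 + 0.000164 + 0.201332 + 0.000164 + 0.147917 + 0.010527 = 0.361586
B_1 = 1 / 0.361586 = 2.7656
Highest B → broadest niche (most generalist): Phyllonorycter sp. 3 (B = 4.88).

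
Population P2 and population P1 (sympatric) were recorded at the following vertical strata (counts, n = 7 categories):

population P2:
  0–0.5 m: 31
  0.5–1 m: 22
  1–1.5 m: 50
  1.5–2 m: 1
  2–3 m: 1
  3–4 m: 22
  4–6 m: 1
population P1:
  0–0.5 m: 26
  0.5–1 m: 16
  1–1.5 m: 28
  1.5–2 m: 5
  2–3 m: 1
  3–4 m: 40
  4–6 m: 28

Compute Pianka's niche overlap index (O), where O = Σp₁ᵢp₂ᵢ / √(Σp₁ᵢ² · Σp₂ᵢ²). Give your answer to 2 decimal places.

Proportions for population P2 (n=128): 31/128=0.2422, 22/128=0.1719, 50/128=0.3906, 1/128=0.0078, 1/128=0.0078, 22/128=0.1719, 1/128=0.0078
Proportions for population P1 (n=144): 26/144=0.1806, 16/144=0.1111, 28/144=0.1944, 5/144=0.0347, 1/144=0.0069, 40/144=0.2778, 28/144=0.1944
Σ p₁ᵢp₂ᵢ = 0.043741 + 0.019098 + 0.075933 + 0.000271 + 0.000054 + 0.047754 + 0.001516 = 0.188367
Σp_1ᵢ² = 0.2422² + 0.1719² + 0.3906² + 0.0078² + 0.0078² + 0.1719² + 0.0078² = 0.058661 + 0.029550 + 0.152568 + 0.000061 + 0.000061 + 0.029550 + 0.000061 = 0.270512
Σp_2ᵢ² = 0.1806² + 0.1111² + 0.1944² + 0.0347² + 0.0069² + 0.2778² + 0.1944² = 0.032616 + 0.012343 + 0.037791 + 0.001204 + 0.000048 + 0.077173 + 0.037791 = 0.198966
O = 0.188367 / √(0.270512 × 0.198966) = 0.188367 / 0.2319972 = 0.8119

0.81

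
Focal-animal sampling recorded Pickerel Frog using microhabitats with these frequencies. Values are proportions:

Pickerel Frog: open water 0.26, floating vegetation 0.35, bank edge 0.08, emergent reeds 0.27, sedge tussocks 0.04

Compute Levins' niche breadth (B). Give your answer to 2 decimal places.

3.69

Σpᵢ² = 0.26² + 0.35² + 0.08² + 0.27² + 0.04² = 0.0676 + 0.1225 + 0.0064 + 0.0729 + 0.0016 = 0.2710
B = 1 / 0.2710 = 3.6900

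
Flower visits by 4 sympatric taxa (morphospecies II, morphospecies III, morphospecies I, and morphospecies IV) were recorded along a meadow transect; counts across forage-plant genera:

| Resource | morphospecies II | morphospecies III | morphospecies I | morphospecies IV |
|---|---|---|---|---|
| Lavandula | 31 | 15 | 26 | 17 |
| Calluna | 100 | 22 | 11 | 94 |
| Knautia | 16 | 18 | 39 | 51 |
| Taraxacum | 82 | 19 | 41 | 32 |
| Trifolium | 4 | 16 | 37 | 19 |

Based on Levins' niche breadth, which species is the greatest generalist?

Proportions for morphospecies II (n=233): 31/233=0.1330, 100/233=0.4292, 16/233=0.0687, 82/233=0.3519, 4/233=0.0172
Proportions for morphospecies III (n=90): 15/90=0.1667, 22/90=0.2444, 18/90=0.2000, 19/90=0.2111, 16/90=0.1778
Proportions for morphospecies I (n=154): 26/154=0.1688, 11/154=0.0714, 39/154=0.2532, 41/154=0.2662, 37/154=0.2403
Proportions for morphospecies IV (n=213): 17/213=0.0798, 94/213=0.4413, 51/213=0.2394, 32/213=0.1502, 19/213=0.0892
Σp_IIᵢ² = 0.1330² + 0.4292² + 0.0687² + 0.3519² + 0.0172² = 0.017689 + 0.184213 + 0.004720 + 0.123834 + 0.000296 = 0.330752
B_II = 1 / 0.330752 = 3.0234
Σp_IIIᵢ² = 0.1667² + 0.2444² + 0.2000² + 0.2111² + 0.1778² = 0.027789 + 0.059731 + 0.040000 + 0.044563 + 0.031613 = 0.203696
B_III = 1 / 0.203696 = 4.9093
Σp_Iᵢ² = 0.1688² + 0.0714² + 0.2532² + 0.2662² + 0.2403² = 0.028493 + 0.005098 + 0.064110 + 0.070862 + 0.057744 = 0.226307
B_I = 1 / 0.226307 = 4.4188
Σp_IVᵢ² = 0.0798² + 0.4413² + 0.2394² + 0.1502² + 0.0892² = 0.006368 + 0.194746 + 0.057312 + 0.022560 + 0.007957 = 0.288943
B_IV = 1 / 0.288943 = 3.4609
Highest B → broadest niche (most generalist): morphospecies III (B = 4.91).

morphospecies III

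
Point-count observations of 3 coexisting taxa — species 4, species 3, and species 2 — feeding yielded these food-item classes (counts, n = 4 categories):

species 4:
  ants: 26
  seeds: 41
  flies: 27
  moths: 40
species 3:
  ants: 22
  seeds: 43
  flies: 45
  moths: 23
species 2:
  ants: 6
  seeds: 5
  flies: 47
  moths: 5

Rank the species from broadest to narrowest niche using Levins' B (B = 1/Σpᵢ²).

Proportions for species 4 (n=134): 26/134=0.1940, 41/134=0.3060, 27/134=0.2015, 40/134=0.2985
Proportions for species 3 (n=133): 22/133=0.1654, 43/133=0.3233, 45/133=0.3383, 23/133=0.1729
Proportions for species 2 (n=63): 6/63=0.0952, 5/63=0.0794, 47/63=0.7460, 5/63=0.0794
Σp_4ᵢ² = 0.1940² + 0.3060² + 0.2015² + 0.2985² = 0.037636 + 0.093636 + 0.040602 + 0.089102 = 0.260976
B_4 = 1 / 0.260976 = 3.8318
Σp_3ᵢ² = 0.1654² + 0.3233² + 0.3383² + 0.1729² = 0.027357 + 0.104523 + 0.114447 + 0.029894 = 0.276221
B_3 = 1 / 0.276221 = 3.6203
Σp_2ᵢ² = 0.0952² + 0.0794² + 0.7460² + 0.0794² = 0.009063 + 0.006304 + 0.556516 + 0.006304 = 0.578187
B_2 = 1 / 0.578187 = 1.7295
Ranking by B (broadest → narrowest): species 4 (3.83) > species 3 (3.62) > species 2 (1.73)

species 4 > species 3 > species 2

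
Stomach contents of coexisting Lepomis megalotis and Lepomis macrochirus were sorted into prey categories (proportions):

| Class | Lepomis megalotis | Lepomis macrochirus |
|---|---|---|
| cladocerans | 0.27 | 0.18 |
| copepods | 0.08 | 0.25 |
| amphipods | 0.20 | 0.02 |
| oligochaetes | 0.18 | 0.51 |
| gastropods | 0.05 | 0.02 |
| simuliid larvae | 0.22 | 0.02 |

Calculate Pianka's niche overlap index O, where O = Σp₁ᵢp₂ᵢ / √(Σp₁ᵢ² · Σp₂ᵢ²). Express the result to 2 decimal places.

Σ p₁ᵢp₂ᵢ = 0.0486 + 0.0200 + 0.0040 + 0.0918 + 0.0010 + 0.0044 = 0.1698
Σp_1ᵢ² = 0.27² + 0.08² + 0.20² + 0.18² + 0.05² + 0.22² = 0.0729 + 0.0064 + 0.0400 + 0.0324 + 0.0025 + 0.0484 = 0.2026
Σp_2ᵢ² = 0.18² + 0.25² + 0.02² + 0.51² + 0.02² + 0.02² = 0.0324 + 0.0625 + 0.0004 + 0.2601 + 0.0004 + 0.0004 = 0.3562
O = 0.1698 / √(0.2026 × 0.3562) = 0.1698 / 0.26864 = 0.6321

0.63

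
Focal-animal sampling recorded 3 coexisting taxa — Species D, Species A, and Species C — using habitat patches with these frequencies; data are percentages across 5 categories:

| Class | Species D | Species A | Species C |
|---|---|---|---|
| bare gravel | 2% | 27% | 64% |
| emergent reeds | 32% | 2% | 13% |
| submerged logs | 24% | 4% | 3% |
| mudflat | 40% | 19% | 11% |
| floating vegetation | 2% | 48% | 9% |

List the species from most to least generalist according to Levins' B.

Species D > Species A > Species C

Convert percentages to proportions (divide by 100).
Σp_Dᵢ² = 0.02² + 0.32² + 0.24² + 0.40² + 0.02² = 0.0004 + 0.1024 + 0.0576 + 0.1600 + 0.0004 = 0.3208
B_D = 1 / 0.3208 = 3.1172
Σp_Aᵢ² = 0.27² + 0.02² + 0.04² + 0.19² + 0.48² = 0.0729 + 0.0004 + 0.0016 + 0.0361 + 0.2304 = 0.3414
B_A = 1 / 0.3414 = 2.9291
Σp_Cᵢ² = 0.64² + 0.13² + 0.03² + 0.11² + 0.09² = 0.4096 + 0.0169 + 0.0009 + 0.0121 + 0.0081 = 0.4476
B_C = 1 / 0.4476 = 2.2341
Ranking by B (broadest → narrowest): Species D (3.12) > Species A (2.93) > Species C (2.23)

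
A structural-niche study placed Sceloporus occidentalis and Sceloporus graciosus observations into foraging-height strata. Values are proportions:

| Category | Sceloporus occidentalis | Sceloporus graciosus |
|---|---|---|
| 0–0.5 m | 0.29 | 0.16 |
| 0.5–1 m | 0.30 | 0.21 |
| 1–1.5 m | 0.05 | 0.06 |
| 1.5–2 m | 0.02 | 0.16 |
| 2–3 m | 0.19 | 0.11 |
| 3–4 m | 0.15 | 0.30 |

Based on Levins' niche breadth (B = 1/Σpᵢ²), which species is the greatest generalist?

Sceloporus graciosus

Σp_occiᵢ² = 0.29² + 0.30² + 0.05² + 0.02² + 0.19² + 0.15² = 0.0841 + 0.0900 + 0.0025 + 0.0004 + 0.0361 + 0.0225 = 0.2356
B_occi = 1 / 0.2356 = 4.2445
Σp_gracᵢ² = 0.16² + 0.21² + 0.06² + 0.16² + 0.11² + 0.30² = 0.0256 + 0.0441 + 0.0036 + 0.0256 + 0.0121 + 0.0900 = 0.2010
B_grac = 1 / 0.2010 = 4.9751
Highest B → broadest niche (most generalist): Sceloporus graciosus (B = 4.98).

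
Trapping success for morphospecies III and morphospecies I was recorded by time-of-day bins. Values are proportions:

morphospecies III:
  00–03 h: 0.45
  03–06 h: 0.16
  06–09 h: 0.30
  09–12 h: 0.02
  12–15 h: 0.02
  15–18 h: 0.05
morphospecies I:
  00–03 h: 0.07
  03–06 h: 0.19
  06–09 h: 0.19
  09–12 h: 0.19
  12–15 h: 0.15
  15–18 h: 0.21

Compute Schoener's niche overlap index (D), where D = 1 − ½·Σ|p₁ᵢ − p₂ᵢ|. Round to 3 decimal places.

0.510

Σ|p₁ᵢ − p₂ᵢ| = 0.38 + 0.03 + 0.11 + 0.17 + 0.13 + 0.16 = 0.98
D = 1 − ½ × 0.98 = 1 − 0.490 = 0.51000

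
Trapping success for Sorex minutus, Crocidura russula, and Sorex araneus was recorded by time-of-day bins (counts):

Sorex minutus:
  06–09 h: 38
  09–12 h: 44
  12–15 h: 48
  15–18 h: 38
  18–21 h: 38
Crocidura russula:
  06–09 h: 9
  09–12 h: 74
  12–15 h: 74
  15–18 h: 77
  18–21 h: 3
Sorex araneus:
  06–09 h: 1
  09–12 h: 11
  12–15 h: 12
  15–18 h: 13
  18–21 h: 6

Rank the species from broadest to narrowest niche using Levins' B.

Sorex minutus > Sorex araneus > Crocidura russula

Proportions for Sorex minutus (n=206): 38/206=0.1845, 44/206=0.2136, 48/206=0.2330, 38/206=0.1845, 38/206=0.1845
Proportions for Crocidura russula (n=237): 9/237=0.0380, 74/237=0.3122, 74/237=0.3122, 77/237=0.3249, 3/237=0.0127
Proportions for Sorex araneus (n=43): 1/43=0.0233, 11/43=0.2558, 12/43=0.2791, 13/43=0.3023, 6/43=0.1395
Σp_minuᵢ² = 0.1845² + 0.2136² + 0.2330² + 0.1845² + 0.1845² = 0.034040 + 0.045625 + 0.054289 + 0.034040 + 0.034040 = 0.202034
B_minu = 1 / 0.202034 = 4.9497
Σp_russᵢ² = 0.0380² + 0.3122² + 0.3122² + 0.3249² + 0.0127² = 0.001444 + 0.097469 + 0.097469 + 0.105560 + 0.000161 = 0.302103
B_russ = 1 / 0.302103 = 3.3101
Σp_aranᵢ² = 0.0233² + 0.2558² + 0.2791² + 0.3023² + 0.1395² = 0.000543 + 0.065434 + 0.077897 + 0.091385 + 0.019460 = 0.254719
B_aran = 1 / 0.254719 = 3.9259
Ranking by B (broadest → narrowest): Sorex minutus (4.95) > Sorex araneus (3.93) > Crocidura russula (3.31)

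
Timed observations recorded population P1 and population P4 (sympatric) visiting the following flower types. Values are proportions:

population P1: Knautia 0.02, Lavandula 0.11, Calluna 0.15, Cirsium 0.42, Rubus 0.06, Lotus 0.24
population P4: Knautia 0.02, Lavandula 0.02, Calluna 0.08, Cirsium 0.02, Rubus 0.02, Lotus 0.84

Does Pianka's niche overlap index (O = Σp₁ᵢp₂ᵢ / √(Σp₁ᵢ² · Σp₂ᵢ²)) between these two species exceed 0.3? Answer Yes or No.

Σ p₁ᵢp₂ᵢ = 0.0004 + 0.0022 + 0.0120 + 0.0084 + 0.0012 + 0.2016 = 0.2258
Σp_1ᵢ² = 0.02² + 0.11² + 0.15² + 0.42² + 0.06² + 0.24² = 0.0004 + 0.0121 + 0.0225 + 0.1764 + 0.0036 + 0.0576 = 0.2726
Σp_2ᵢ² = 0.02² + 0.02² + 0.08² + 0.02² + 0.02² + 0.84² = 0.0004 + 0.0004 + 0.0064 + 0.0004 + 0.0004 + 0.7056 = 0.7136
O = 0.2258 / √(0.2726 × 0.7136) = 0.2258 / 0.44105 = 0.5120
O = 0.5120 > 0.3 → Yes.

Yes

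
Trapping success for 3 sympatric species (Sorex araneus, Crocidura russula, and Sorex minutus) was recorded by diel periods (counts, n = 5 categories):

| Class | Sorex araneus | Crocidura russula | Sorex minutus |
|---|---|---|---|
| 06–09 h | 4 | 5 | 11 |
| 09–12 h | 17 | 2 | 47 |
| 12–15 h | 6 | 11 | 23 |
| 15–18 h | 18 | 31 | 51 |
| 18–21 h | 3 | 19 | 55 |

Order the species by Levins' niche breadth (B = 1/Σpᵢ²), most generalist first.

Sorex minutus > Sorex araneus > Crocidura russula

Proportions for Sorex araneus (n=48): 4/48=0.0833, 17/48=0.3542, 6/48=0.1250, 18/48=0.3750, 3/48=0.0625
Proportions for Crocidura russula (n=68): 5/68=0.0735, 2/68=0.0294, 11/68=0.1618, 31/68=0.4559, 19/68=0.2794
Proportions for Sorex minutus (n=187): 11/187=0.0588, 47/187=0.2513, 23/187=0.1230, 51/187=0.2727, 55/187=0.2941
Σp_aranᵢ² = 0.0833² + 0.3542² + 0.1250² + 0.3750² + 0.0625² = 0.006939 + 0.125458 + 0.015625 + 0.140625 + 0.003906 = 0.292553
B_aran = 1 / 0.292553 = 3.4182
Σp_russᵢ² = 0.0735² + 0.0294² + 0.1618² + 0.4559² + 0.2794² = 0.005402 + 0.000864 + 0.026179 + 0.207845 + 0.078064 = 0.318354
B_russ = 1 / 0.318354 = 3.1412
Σp_minuᵢ² = 0.0588² + 0.2513² + 0.1230² + 0.2727² + 0.2941² = 0.003457 + 0.063152 + 0.015129 + 0.074365 + 0.086495 = 0.242598
B_minu = 1 / 0.242598 = 4.1220
Ranking by B (broadest → narrowest): Sorex minutus (4.12) > Sorex araneus (3.42) > Crocidura russula (3.14)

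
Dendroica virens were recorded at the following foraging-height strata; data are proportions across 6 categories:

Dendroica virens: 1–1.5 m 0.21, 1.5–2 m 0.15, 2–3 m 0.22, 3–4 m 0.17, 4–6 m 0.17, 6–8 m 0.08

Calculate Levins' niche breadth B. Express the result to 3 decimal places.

5.580

Σpᵢ² = 0.21² + 0.15² + 0.22² + 0.17² + 0.17² + 0.08² = 0.0441 + 0.0225 + 0.0484 + 0.0289 + 0.0289 + 0.0064 = 0.1792
B = 1 / 0.1792 = 5.58036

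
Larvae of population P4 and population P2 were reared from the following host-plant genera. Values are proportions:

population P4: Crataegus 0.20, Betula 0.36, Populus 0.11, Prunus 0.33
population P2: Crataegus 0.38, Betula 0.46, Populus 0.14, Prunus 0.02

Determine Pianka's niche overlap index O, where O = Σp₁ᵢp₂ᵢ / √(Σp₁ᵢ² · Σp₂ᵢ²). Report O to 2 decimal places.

0.80

Σ p₁ᵢp₂ᵢ = 0.0760 + 0.1656 + 0.0154 + 0.0066 = 0.2636
Σp_1ᵢ² = 0.20² + 0.36² + 0.11² + 0.33² = 0.0400 + 0.1296 + 0.0121 + 0.1089 = 0.2906
Σp_2ᵢ² = 0.38² + 0.46² + 0.14² + 0.02² = 0.1444 + 0.2116 + 0.0196 + 0.0004 = 0.3760
O = 0.2636 / √(0.2906 × 0.3760) = 0.2636 / 0.33055 = 0.7975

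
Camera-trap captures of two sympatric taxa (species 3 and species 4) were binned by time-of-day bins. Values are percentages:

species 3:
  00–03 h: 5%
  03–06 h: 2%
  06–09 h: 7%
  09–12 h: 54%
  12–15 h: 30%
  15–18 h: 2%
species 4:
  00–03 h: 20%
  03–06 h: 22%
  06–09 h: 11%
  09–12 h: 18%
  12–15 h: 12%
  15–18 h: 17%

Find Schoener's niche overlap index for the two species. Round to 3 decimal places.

Convert percentages to proportions (divide by 100).
Σ|p₁ᵢ − p₂ᵢ| = 0.15 + 0.20 + 0.04 + 0.36 + 0.18 + 0.15 = 1.08
D = 1 − ½ × 1.08 = 1 − 0.540 = 0.46000

0.460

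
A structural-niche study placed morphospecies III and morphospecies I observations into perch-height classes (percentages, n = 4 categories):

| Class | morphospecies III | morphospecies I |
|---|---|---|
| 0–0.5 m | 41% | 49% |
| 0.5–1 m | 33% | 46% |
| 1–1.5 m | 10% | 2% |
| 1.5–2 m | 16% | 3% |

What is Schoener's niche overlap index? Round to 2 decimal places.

0.79

Convert percentages to proportions (divide by 100).
Σ|p₁ᵢ − p₂ᵢ| = 0.08 + 0.13 + 0.08 + 0.13 = 0.42
D = 1 − ½ × 0.42 = 1 − 0.210 = 0.7900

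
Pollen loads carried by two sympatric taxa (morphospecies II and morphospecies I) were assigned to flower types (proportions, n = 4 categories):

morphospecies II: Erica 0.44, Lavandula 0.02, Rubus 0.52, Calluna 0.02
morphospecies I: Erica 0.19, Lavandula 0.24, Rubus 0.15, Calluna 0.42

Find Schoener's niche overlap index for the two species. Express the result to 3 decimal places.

0.380

Σ|p₁ᵢ − p₂ᵢ| = 0.25 + 0.22 + 0.37 + 0.40 = 1.24
D = 1 − ½ × 1.24 = 1 − 0.620 = 0.38000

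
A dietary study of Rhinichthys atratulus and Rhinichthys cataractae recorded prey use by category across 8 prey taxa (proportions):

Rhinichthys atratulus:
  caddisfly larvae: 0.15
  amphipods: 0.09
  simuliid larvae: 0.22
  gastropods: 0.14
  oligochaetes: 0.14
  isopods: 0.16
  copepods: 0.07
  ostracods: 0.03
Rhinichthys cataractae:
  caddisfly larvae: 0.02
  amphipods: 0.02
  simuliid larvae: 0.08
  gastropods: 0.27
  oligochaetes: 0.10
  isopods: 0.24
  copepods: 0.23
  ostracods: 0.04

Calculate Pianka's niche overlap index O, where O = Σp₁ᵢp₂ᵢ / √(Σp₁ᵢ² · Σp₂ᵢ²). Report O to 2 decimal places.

Σ p₁ᵢp₂ᵢ = 0.0030 + 0.0018 + 0.0176 + 0.0378 + 0.0140 + 0.0384 + 0.0161 + 0.0012 = 0.1299
Σp_1ᵢ² = 0.15² + 0.09² + 0.22² + 0.14² + 0.14² + 0.16² + 0.07² + 0.03² = 0.0225 + 0.0081 + 0.0484 + 0.0196 + 0.0196 + 0.0256 + 0.0049 + 0.0009 = 0.1496
Σp_2ᵢ² = 0.02² + 0.02² + 0.08² + 0.27² + 0.10² + 0.24² + 0.23² + 0.04² = 0.0004 + 0.0004 + 0.0064 + 0.0729 + 0.0100 + 0.0576 + 0.0529 + 0.0016 = 0.2022
O = 0.1299 / √(0.1496 × 0.2022) = 0.1299 / 0.17392 = 0.7469

0.75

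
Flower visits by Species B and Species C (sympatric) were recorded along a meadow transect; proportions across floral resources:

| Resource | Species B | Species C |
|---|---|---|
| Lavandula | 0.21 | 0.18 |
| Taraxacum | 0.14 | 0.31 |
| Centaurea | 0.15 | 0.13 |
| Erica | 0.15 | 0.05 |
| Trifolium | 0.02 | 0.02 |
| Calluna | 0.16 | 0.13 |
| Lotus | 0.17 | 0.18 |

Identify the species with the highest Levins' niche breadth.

Species B

Σp_Bᵢ² = 0.21² + 0.14² + 0.15² + 0.15² + 0.02² + 0.16² + 0.17² = 0.0441 + 0.0196 + 0.0225 + 0.0225 + 0.0004 + 0.0256 + 0.0289 = 0.1636
B_B = 1 / 0.1636 = 6.1125
Σp_Cᵢ² = 0.18² + 0.31² + 0.13² + 0.05² + 0.02² + 0.13² + 0.18² = 0.0324 + 0.0961 + 0.0169 + 0.0025 + 0.0004 + 0.0169 + 0.0324 = 0.1976
B_C = 1 / 0.1976 = 5.0607
Highest B → broadest niche (most generalist): Species B (B = 6.11).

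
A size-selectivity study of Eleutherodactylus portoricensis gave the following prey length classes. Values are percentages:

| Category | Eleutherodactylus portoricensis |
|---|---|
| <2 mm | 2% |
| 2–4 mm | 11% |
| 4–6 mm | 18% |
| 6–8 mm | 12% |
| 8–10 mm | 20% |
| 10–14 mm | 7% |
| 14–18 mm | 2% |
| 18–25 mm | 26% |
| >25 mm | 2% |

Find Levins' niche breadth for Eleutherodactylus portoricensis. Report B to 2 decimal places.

Convert percentages to proportions (divide by 100).
Σpᵢ² = 0.02² + 0.11² + 0.18² + 0.12² + 0.20² + 0.07² + 0.02² + 0.26² + 0.02² = 0.0004 + 0.0121 + 0.0324 + 0.0144 + 0.0400 + 0.0049 + 0.0004 + 0.0676 + 0.0004 = 0.1726
B = 1 / 0.1726 = 5.7937

5.79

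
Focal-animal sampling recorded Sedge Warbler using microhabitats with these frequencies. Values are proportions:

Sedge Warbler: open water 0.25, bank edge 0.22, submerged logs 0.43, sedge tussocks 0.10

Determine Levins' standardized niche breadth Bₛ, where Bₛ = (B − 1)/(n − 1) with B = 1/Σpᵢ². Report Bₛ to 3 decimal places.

Σpᵢ² = 0.25² + 0.22² + 0.43² + 0.10² = 0.0625 + 0.0484 + 0.1849 + 0.0100 = 0.3058
B = 1 / 0.3058 = 3.27011
Bₛ = (B − 1)/(n − 1) = (3.27011 − 1)/(4 − 1) = 2.27011/3 = 0.75670

0.757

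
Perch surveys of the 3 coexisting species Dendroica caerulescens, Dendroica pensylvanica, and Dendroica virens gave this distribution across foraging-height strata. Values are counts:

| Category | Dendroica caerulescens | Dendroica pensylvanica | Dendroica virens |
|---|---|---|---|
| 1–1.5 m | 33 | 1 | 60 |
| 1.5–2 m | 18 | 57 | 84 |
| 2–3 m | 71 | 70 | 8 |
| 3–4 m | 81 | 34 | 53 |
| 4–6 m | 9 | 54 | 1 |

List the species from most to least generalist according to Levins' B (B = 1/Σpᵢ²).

Proportions for Dendroica caerulescens (n=212): 33/212=0.1557, 18/212=0.0849, 71/212=0.3349, 81/212=0.3821, 9/212=0.0425
Proportions for Dendroica pensylvanica (n=216): 1/216=0.0046, 57/216=0.2639, 70/216=0.3241, 34/216=0.1574, 54/216=0.2500
Proportions for Dendroica virens (n=206): 60/206=0.2913, 84/206=0.4078, 8/206=0.0388, 53/206=0.2573, 1/206=0.0049
Σp_caerᵢ² = 0.1557² + 0.0849² + 0.3349² + 0.3821² + 0.0425² = 0.024242 + 0.007208 + 0.112158 + 0.146000 + 0.001806 = 0.291414
B_caer = 1 / 0.291414 = 3.4315
Σp_pensᵢ² = 0.0046² + 0.2639² + 0.3241² + 0.1574² + 0.2500² = 0.000021 + 0.069643 + 0.105041 + 0.024775 + 0.062500 = 0.261980
B_pens = 1 / 0.261980 = 3.8171
Σp_vireᵢ² = 0.2913² + 0.4078² + 0.0388² + 0.2573² + 0.0049² = 0.084856 + 0.166301 + 0.001505 + 0.066203 + 0.000024 = 0.318889
B_vire = 1 / 0.318889 = 3.1359
Ranking by B (broadest → narrowest): Dendroica pensylvanica (3.82) > Dendroica caerulescens (3.43) > Dendroica virens (3.14)

Dendroica pensylvanica > Dendroica caerulescens > Dendroica virens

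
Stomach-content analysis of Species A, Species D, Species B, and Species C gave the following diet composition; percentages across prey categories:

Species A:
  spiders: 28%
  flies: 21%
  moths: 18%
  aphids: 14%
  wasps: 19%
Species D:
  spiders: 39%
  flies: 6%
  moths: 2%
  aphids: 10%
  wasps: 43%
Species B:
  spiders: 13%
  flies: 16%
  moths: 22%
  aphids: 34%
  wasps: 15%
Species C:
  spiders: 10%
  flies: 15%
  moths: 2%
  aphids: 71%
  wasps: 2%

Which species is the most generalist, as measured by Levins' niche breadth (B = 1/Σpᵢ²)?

Species A

Convert percentages to proportions (divide by 100).
Σp_Aᵢ² = 0.28² + 0.21² + 0.18² + 0.14² + 0.19² = 0.0784 + 0.0441 + 0.0324 + 0.0196 + 0.0361 = 0.2106
B_A = 1 / 0.2106 = 4.7483
Σp_Dᵢ² = 0.39² + 0.06² + 0.02² + 0.10² + 0.43² = 0.1521 + 0.0036 + 0.0004 + 0.0100 + 0.1849 = 0.3510
B_D = 1 / 0.3510 = 2.8490
Σp_Bᵢ² = 0.13² + 0.16² + 0.22² + 0.34² + 0.15² = 0.0169 + 0.0256 + 0.0484 + 0.1156 + 0.0225 = 0.2290
B_B = 1 / 0.2290 = 4.3668
Σp_Cᵢ² = 0.10² + 0.15² + 0.02² + 0.71² + 0.02² = 0.0100 + 0.0225 + 0.0004 + 0.5041 + 0.0004 = 0.5374
B_C = 1 / 0.5374 = 1.8608
Highest B → broadest niche (most generalist): Species A (B = 4.75).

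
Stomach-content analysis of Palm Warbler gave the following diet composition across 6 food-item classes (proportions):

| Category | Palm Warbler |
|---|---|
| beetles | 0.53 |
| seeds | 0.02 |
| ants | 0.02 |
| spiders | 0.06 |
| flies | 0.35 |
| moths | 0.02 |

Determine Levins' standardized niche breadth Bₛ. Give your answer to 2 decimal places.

0.29

Σpᵢ² = 0.53² + 0.02² + 0.02² + 0.06² + 0.35² + 0.02² = 0.2809 + 0.0004 + 0.0004 + 0.0036 + 0.1225 + 0.0004 = 0.4082
B = 1 / 0.4082 = 2.4498
Bₛ = (B − 1)/(n − 1) = (2.4498 − 1)/(6 − 1) = 1.4498/5 = 0.2900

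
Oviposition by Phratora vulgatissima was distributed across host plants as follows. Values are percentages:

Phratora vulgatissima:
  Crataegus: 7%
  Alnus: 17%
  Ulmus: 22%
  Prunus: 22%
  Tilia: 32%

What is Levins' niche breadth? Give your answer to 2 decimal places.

4.29

Convert percentages to proportions (divide by 100).
Σpᵢ² = 0.07² + 0.17² + 0.22² + 0.22² + 0.32² = 0.0049 + 0.0289 + 0.0484 + 0.0484 + 0.1024 = 0.2330
B = 1 / 0.2330 = 4.2918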